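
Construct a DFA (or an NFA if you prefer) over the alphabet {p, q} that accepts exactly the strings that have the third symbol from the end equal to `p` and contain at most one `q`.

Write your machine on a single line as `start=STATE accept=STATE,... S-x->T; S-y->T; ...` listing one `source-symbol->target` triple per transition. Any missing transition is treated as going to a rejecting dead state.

start=s0; accept=s7,s8,s9,s11; s0-p->s1; s0-q->s2; s1-p->s3; s1-q->s4; s2-p->s5; s2-q->s6; s3-p->s7; s3-q->s8; s4-p->s9; s4-q->s6; s5-p->s10; s5-q->s6; s6-p->s6; s6-q->s6; s7-p->s7; s7-q->s8; s8-p->s9; s8-q->s6; s9-p->s10; s9-q->s6; s10-p->s11; s10-q->s6; s11-p->s11; s11-q->s6

Build one automaton per condition and run them in lockstep. One (15 states) tracks the last 3 symbols read; the other (3 states) tracks the count of `q`s, saturating at 2. Each combined state is a pair, one component from each; accept when both components accept. After merging equivalent states the machine shrinks.
With 12 states:
          p    q  
>  s0     s1   s2 
   s1     s3   s4 
   s2     s5   s6 
   s3     s7   s8 
   s4     s9   s6 
   s5    s10   s6 
   s6     s6   s6 
 * s7     s7   s8 
 * s8     s9   s6 
 * s9    s10   s6 
   s10   s11   s6 
 * s11   s11   s6 
(> = start, * = accepting)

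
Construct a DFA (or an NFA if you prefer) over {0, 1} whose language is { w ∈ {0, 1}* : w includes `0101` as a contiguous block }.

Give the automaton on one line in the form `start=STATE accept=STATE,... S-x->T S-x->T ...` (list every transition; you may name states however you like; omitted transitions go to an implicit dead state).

States q0..q3 record the length of the longest prefix of `0101` that matches the current input suffix. Reaching q4 means `0101` has been seen, and we stay there forever. Accept from q4.
With 5 states:
        0   1  
>  q0   q1  q0 
   q1   q1  q2 
   q2   q3  q0 
   q3   q1  q4 
 * q4   q4  q4 
(> = start, * = accepting)

start=q0 accept=q4 q0-0->q1 q0-1->q0 q1-0->q1 q1-1->q2 q2-0->q3 q2-1->q0 q3-0->q1 q3-1->q4 q4-0->q4 q4-1->q4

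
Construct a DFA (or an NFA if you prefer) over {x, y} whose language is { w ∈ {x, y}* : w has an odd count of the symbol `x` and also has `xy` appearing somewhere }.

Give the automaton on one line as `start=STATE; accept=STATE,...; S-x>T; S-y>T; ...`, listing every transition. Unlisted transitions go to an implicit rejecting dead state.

Build one automaton per condition and run them in lockstep. The first has 2 states tracking the count of `x`s modulo 2; the second has 3 states tracking whether and how much of `xy` has been seen. A product state is a pair (one from each), accepting exactly when both do.
A 5-state machine:
        x   y  
>  s0   s1  s0 
   s1   s2  s3 
   s2   s1  s4 
 * s3   s4  s3 
   s4   s3  s4 
(> = start, * = accepting)

start=s0; accept=s3; s0-x>s1; s0-y>s0; s1-x>s2; s1-y>s3; s2-x>s1; s2-y>s4; s3-x>s4; s3-y>s3; s4-x>s3; s4-y>s4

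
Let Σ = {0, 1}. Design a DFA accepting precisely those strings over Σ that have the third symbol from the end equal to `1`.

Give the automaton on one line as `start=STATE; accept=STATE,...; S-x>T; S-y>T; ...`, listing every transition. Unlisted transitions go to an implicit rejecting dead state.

start=A; accept=L,M,N,O; A-0>B; A-1>C; B-0>D; B-1>E; C-0>F; C-1>G; D-0>H; D-1>I; E-0>J; E-1>K; F-0>L; F-1>M; G-0>N; G-1>O; H-0>H; H-1>I; I-0>J; I-1>K; J-0>L; J-1>M; K-0>N; K-1>O; L-0>H; L-1>I; M-0>J; M-1>K; N-0>L; N-1>M; O-0>N; O-1>O

Because acceptance depends on a position counted from the end, the machine has to buffer the most recent 3 symbols. Make each state the string of the last up-to-3 symbols read; on input `x` shift the window left and append `x`. Accept when the buffered window has length 3 and begins with `1`.
A 15-state machine:
       0  1 
>  A   B  C 
   B   D  E 
   C   F  G 
   D   H  I 
   E   J  K 
   F   L  M 
   G   N  O 
   H   H  I 
   I   J  K 
   J   L  M 
   K   N  O 
 * L   H  I 
 * M   J  K 
 * N   L  M 
 * O   N  O 
(> = start, * = accepting)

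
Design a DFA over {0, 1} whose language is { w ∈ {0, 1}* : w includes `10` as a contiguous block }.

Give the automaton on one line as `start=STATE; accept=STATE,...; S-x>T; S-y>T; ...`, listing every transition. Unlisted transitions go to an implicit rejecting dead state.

Track how much of `10` has been matched so far: state q0 is no progress, q2 is the absorbing accept state reached once `10` has occurred. Intermediate states record partial matches; on a mismatch, fall back to the longest reusable overlap.
With 3 states:
        0   1  
>  q0   q0  q1 
   q1   q2  q1 
 * q2   q2  q2 
(> = start, * = accepting)

start=q0; accept=q2; q0-0>q0; q0-1>q1; q1-0>q2; q1-1>q1; q2-0>q2; q2-1>q2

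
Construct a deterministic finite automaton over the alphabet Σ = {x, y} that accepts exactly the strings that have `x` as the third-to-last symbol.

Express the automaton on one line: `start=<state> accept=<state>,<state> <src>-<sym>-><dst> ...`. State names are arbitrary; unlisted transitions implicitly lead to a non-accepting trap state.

start=s0 accept=s7,s8,s9,s10 s0-x->s1 s0-y->s2 s1-x->s3 s1-y->s4 s2-x->s5 s2-y->s6 s3-x->s7 s3-y->s8 s4-x->s9 s4-y->s10 s5-x->s11 s5-y->s12 s6-x->s13 s6-y->s14 s7-x->s7 s7-y->s8 s8-x->s9 s8-y->s10 s9-x->s11 s9-y->s12 s10-x->s13 s10-y->s14 s11-x->s7 s11-y->s8 s12-x->s9 s12-y->s10 s13-x->s11 s13-y->s12 s14-x->s13 s14-y->s14

Because acceptance depends on a position counted from the end, the machine has to buffer the most recent 3 symbols. Make each state the string of the last up-to-3 symbols read; on input `x` shift the window left and append `x`. Accept when the buffered window has length 3 and begins with `x`.
With 15 states:
          x    y  
>  s0     s1   s2 
   s1     s3   s4 
   s2     s5   s6 
   s3     s7   s8 
   s4     s9  s10 
   s5    s11  s12 
   s6    s13  s14 
 * s7     s7   s8 
 * s8     s9  s10 
 * s9    s11  s12 
 * s10   s13  s14 
   s11    s7   s8 
   s12    s9  s10 
   s13   s11  s12 
   s14   s13  s14 
(> = start, * = accepting)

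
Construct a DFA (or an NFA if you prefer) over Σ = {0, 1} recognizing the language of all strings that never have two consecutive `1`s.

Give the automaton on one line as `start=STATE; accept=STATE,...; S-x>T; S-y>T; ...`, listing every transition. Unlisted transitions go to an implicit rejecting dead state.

start=q0; accept=q0,q1; q0-0>q0; q0-1>q1; q1-0>q0; q1-1>q2; q2-0>q2; q2-1>q2

Track partial matches of the forbidden pattern `11`. State q2 is a dead state reached once `11` has occurred; every other state accepts. q0 means no part of `11` is currently matched.
        0   1  
>* q0   q0  q1 
 * q1   q0  q2 
   q2   q2  q2 
(> = start, * = accepting)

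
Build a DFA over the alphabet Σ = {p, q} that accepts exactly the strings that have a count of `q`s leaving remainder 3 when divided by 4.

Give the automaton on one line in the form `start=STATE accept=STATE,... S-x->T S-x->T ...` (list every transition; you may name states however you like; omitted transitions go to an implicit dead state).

Keep the running count of `q`s modulo 4: each `q` advances along the cycle A → B → C → D → A while other symbols loop. Accept at D.
A 4-state machine:
       p  q 
>  A   A  B 
   B   B  C 
   C   C  D 
 * D   D  A 
(> = start, * = accepting)

start=A accept=D A-p->A A-q->B B-p->B B-q->C C-p->C C-q->D D-p->D D-q->A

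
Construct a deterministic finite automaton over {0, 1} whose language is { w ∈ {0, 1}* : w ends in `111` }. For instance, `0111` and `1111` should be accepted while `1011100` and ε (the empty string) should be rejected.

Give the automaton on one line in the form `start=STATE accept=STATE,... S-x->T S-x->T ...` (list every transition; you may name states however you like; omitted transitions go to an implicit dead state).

start=q0 accept=q3 q0-0->q0 q0-1->q1 q1-0->q0 q1-1->q2 q2-0->q0 q2-1->q3 q3-0->q0 q3-1->q3

Let each state record the length of the longest suffix of the input read so far that is also a prefix of `111`. q1 means the last symbol is `1`; q2 means the last 2 symbols are `11`; q3 means the last 3 symbols are `111`. Accept only at q3, where the string currently ends in `111`.
With 4 states:
        0   1  
>  q0   q0  q1 
   q1   q0  q2 
   q2   q0  q3 
 * q3   q0  q3 
(> = start, * = accepting)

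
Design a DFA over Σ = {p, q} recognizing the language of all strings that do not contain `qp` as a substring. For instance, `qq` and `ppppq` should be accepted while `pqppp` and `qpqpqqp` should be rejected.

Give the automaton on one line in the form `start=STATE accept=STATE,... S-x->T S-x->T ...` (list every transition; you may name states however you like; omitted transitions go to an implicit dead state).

start=s0 accept=s0,s1 s0-p->s0 s0-q->s1 s1-p->s2 s1-q->s1 s2-p->s2 s2-q->s2

Track partial matches of the forbidden pattern `qp`. State s2 is a dead state reached once `qp` has occurred; every other state accepts. s0 means no part of `qp` is currently matched.
        p   q  
>* s0   s0  s1 
 * s1   s2  s1 
   s2   s2  s2 
(> = start, * = accepting)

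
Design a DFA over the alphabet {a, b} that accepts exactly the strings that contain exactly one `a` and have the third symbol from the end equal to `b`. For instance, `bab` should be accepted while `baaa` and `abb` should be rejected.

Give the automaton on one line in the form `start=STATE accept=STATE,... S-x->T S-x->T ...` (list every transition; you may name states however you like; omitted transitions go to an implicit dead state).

start=q0 accept=q8,q9,q10 q0-a->q1 q0-b->q2 q1-a->q3 q1-b->q4 q2-a->q5 q2-b->q6 q3-a->q3 q3-b->q3 q4-a->q3 q4-b->q7 q5-a->q3 q5-b->q8 q6-a->q9 q6-b->q6 q7-a->q3 q7-b->q10 q8-a->q3 q8-b->q7 q9-a->q3 q9-b->q8 q10-a->q3 q10-b->q10

Build one automaton per condition and run them in lockstep. The first has 3 states tracking the count of `a`s, saturating at 2; the second has 15 states tracking the last 3 symbols read. A product state is a pair (one from each), accepting exactly when both do. Minimizing collapses redundant product states.
11 states suffice.
          a    b  
>  q0     q1   q2 
   q1     q3   q4 
   q2     q5   q6 
   q3     q3   q3 
   q4     q3   q7 
   q5     q3   q8 
   q6     q9   q6 
   q7     q3  q10 
 * q8     q3   q7 
 * q9     q3   q8 
 * q10    q3  q10 
(> = start, * = accepting)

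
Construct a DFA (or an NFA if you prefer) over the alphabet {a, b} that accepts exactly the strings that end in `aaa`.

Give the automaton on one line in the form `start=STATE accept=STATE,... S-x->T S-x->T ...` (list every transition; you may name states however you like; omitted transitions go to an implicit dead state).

Remember how much of `aaa` the current input suffix matches. State q0 means no match yet; q1 means the last symbol is `a`; q2 means the last 2 symbols are `aa`; q3 means the last 3 symbols are `aaa`. Only q3 accepts. On a mismatch, fall back to the longest proper suffix that is still a prefix of `aaa`.
        a   b  
>  q0   q1  q0 
   q1   q2  q0 
   q2   q3  q0 
 * q3   q3  q0 
(> = start, * = accepting)

start=q0 accept=q3 q0-a->q1 q0-b->q0 q1-a->q2 q1-b->q0 q2-a->q3 q2-b->q0 q3-a->q3 q3-b->q0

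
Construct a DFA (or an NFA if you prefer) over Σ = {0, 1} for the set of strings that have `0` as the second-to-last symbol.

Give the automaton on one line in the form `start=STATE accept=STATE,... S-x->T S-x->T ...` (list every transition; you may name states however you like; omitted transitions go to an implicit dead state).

start=q0 accept=q3,q4 q0-0->q1 q0-1->q2 q1-0->q3 q1-1->q4 q2-0->q5 q2-1->q6 q3-0->q3 q3-1->q4 q4-0->q5 q4-1->q6 q5-0->q3 q5-1->q4 q6-0->q5 q6-1->q6

A DFA must remember the last 2 symbols (since which symbol is second-to-last isn't known until the input ends). Use one state per possible window of the last ≤2 symbols; accept from those whose window starts with `0`.
7 states suffice.
        0   1  
>  q0   q1  q2 
   q1   q3  q4 
   q2   q5  q6 
 * q3   q3  q4 
 * q4   q5  q6 
   q5   q3  q4 
   q6   q5  q6 
(> = start, * = accepting)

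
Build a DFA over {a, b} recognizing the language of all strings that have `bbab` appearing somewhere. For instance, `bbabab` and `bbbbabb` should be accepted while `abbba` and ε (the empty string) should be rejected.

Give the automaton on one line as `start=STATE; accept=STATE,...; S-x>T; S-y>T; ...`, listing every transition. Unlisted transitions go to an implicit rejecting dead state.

start=q0; accept=q4; q0-a>q0; q0-b>q1; q1-a>q0; q1-b>q2; q2-a>q3; q2-b>q2; q3-a>q0; q3-b>q4; q4-a>q4; q4-b>q4

Track how much of `bbab` has been matched so far: state q0 is no progress, q4 is the absorbing accept state reached once `bbab` has occurred. Intermediate states record partial matches; on a mismatch, fall back to the longest reusable overlap.
5 states suffice.
        a   b  
>  q0   q0  q1 
   q1   q0  q2 
   q2   q3  q2 
   q3   q0  q4 
 * q4   q4  q4 
(> = start, * = accepting)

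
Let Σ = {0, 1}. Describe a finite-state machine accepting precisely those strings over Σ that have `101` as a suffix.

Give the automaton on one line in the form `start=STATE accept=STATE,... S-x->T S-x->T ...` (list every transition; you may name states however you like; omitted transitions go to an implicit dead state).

start=q0 accept=q3 q0-0->q0 q0-1->q1 q1-0->q2 q1-1->q1 q2-0->q0 q2-1->q3 q3-0->q2 q3-1->q1

Let each state record the length of the longest suffix of the input read so far that is also a prefix of `101`. q1 means the last symbol is `1`; q2 means the last 2 symbols are `10`; q3 means the last 3 symbols are `101`. Accept only at q3, where the string currently ends in `101`.
        0   1  
>  q0   q0  q1 
   q1   q2  q1 
   q2   q0  q3 
 * q3   q2  q1 
(> = start, * = accepting)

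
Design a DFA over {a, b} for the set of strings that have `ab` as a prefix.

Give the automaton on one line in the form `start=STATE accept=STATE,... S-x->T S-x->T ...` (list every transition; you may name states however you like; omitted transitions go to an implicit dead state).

Walk along `ab` while the input agrees: from q0 take `a` to q1, and so on. Any deviation drops to the rejecting sink q3. Once q2 is reached the prefix is confirmed and every continuation is accepted.
With 4 states:
        a   b  
>  q0   q1  q3 
   q1   q3  q2 
 * q2   q2  q2 
   q3   q3  q3 
(> = start, * = accepting)

start=q0 accept=q2 q0-a->q1 q0-b->q3 q1-a->q3 q1-b->q2 q2-a->q2 q2-b->q2 q3-a->q3 q3-b->q3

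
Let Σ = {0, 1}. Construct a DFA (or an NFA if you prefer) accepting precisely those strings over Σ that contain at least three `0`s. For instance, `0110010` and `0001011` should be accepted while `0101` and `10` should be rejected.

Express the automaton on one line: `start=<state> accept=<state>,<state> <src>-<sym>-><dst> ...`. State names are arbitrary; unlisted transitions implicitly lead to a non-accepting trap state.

start=A accept=D,E A-0->B A-1->A B-0->C B-1->B C-0->D C-1->C D-0->E D-1->D E-0->E E-1->E

Only the number of `0`s matters, and only up to 4. Make a chain A → B → C → D → E advanced by each `0` (with E absorbing); every other symbol self-loops. The accepting set is {D, E}.
5 states suffice.
       0  1 
>  A   B  A 
   B   C  B 
   C   D  C 
 * D   E  D 
 * E   E  E 
(> = start, * = accepting)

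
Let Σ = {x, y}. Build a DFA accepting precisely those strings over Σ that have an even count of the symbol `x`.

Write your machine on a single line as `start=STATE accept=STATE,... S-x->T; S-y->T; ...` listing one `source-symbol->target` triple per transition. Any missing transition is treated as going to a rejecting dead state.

start=S0; accept=S0; S0-x->S1; S0-y->S0; S1-x->S0; S1-y->S1

Keep the running count of `x`s modulo 2: each `x` advances along the cycle S0 → S1 → S0 while other symbols loop. Accept at S0.
A 2-state machine:
        x   y  
>* S0   S1  S0 
   S1   S0  S1 
(> = start, * = accepting)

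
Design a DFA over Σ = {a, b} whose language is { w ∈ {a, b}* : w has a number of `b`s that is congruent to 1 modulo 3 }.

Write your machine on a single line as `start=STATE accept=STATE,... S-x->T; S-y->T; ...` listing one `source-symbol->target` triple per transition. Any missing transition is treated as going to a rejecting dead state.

The only thing that matters is how many `b`s have appeared, reduced mod 3. Use one state per residue: q0 for 0, …, q2 for 2. Reading `b` moves to the next residue; anything else stays put. q1 is accepting.
A 3-state machine:
        a   b  
>  q0   q0  q1 
 * q1   q1  q2 
   q2   q2  q0 
(> = start, * = accepting)

start=q0; accept=q1; q0-a->q0; q0-b->q1; q1-a->q1; q1-b->q2; q2-a->q2; q2-b->q0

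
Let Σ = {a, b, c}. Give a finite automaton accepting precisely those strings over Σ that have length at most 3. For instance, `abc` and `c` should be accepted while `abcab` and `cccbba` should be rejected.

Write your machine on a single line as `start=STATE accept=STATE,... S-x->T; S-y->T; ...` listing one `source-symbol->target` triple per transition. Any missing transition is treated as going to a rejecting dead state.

Count input length up to 4: every symbol moves from S0 toward S4, which means 'more than 3' and absorbs. Accept from {S0, S1, S2, S3}.
        a   b   c  
>* S0   S1  S1  S1 
 * S1   S2  S2  S2 
 * S2   S3  S3  S3 
 * S3   S4  S4  S4 
   S4   S4  S4  S4 
(> = start, * = accepting)

start=S0; accept=S0,S1,S2,S3; S0-a->S1; S0-b->S1; S0-c->S1; S1-a->S2; S1-b->S2; S1-c->S2; S2-a->S3; S2-b->S3; S2-c->S3; S3-a->S4; S3-b->S4; S3-c->S4; S4-a->S4; S4-b->S4; S4-c->S4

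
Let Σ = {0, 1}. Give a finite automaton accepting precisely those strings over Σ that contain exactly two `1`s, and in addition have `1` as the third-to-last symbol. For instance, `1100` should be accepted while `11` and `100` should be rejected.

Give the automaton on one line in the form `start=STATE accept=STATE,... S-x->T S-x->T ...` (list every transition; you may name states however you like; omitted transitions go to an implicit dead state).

start=s0 accept=s5,s6,s10 s0-0->s0 s0-1->s1 s1-0->s2 s1-1->s3 s2-0->s4 s2-1->s5 s3-0->s6 s3-1->s7 s4-0->s4 s4-1->s8 s5-0->s9 s5-1->s7 s6-0->s10 s6-1->s7 s7-0->s7 s7-1->s7 s8-0->s9 s8-1->s7 s9-0->s10 s9-1->s7 s10-0->s7 s10-1->s7

Build one automaton per condition and run them in lockstep. One (4 states) tracks the count of `1`s, saturating at 3; the other (15 states) tracks the last 3 symbols read. Each combined state is a pair, one component from each; accept when both components accept. After merging equivalent states the machine shrinks.
          0    1  
>  s0     s0   s1 
   s1     s2   s3 
   s2     s4   s5 
   s3     s6   s7 
   s4     s4   s8 
 * s5     s9   s7 
 * s6    s10   s7 
   s7     s7   s7 
   s8     s9   s7 
   s9    s10   s7 
 * s10    s7   s7 
(> = start, * = accepting)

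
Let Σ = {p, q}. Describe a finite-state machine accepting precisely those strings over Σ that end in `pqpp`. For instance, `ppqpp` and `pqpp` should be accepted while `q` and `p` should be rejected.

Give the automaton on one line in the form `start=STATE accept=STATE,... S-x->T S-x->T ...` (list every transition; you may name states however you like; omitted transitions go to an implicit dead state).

start=A accept=E A-p->B A-q->A B-p->B B-q->C C-p->D C-q->A D-p->E D-q->C E-p->B E-q->C

Remember how much of `pqpp` the current input suffix matches. State A means no match yet; B means the last symbol is `p`; C means the last 2 symbols are `pq`; D means the last 3 symbols are `pqp`; E means the last 4 symbols are `pqpp`. Only E accepts. On a mismatch, fall back to the longest proper suffix that is still a prefix of `pqpp`.
5 states suffice.
       p  q 
>  A   B  A 
   B   B  C 
   C   D  A 
   D   E  C 
 * E   B  C 
(> = start, * = accepting)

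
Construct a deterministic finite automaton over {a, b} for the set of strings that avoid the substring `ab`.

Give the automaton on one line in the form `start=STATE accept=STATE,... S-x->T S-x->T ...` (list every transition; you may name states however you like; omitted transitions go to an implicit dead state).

This is the complement of 'contains `ab`'. Use the same substring-matching states — q0 through q2 holding how much of `ab` has just been matched — but flip the accepting set: everything except the trap q2 accepts.
3 states suffice.
        a   b  
>* q0   q1  q0 
 * q1   q1  q2 
   q2   q2  q2 
(> = start, * = accepting)

start=q0 accept=q0,q1 q0-a->q1 q0-b->q0 q1-a->q1 q1-b->q2 q2-a->q2 q2-b->q2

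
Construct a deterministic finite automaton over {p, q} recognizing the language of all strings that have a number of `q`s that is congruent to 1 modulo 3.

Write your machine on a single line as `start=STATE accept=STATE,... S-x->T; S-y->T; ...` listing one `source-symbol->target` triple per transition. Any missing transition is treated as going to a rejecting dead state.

The only thing that matters is how many `q`s have appeared, reduced mod 3. Use one state per residue: A for 0, …, C for 2. Reading `q` moves to the next residue; anything else stays put. B is accepting.
With 3 states:
       p  q 
>  A   A  B 
 * B   B  C 
   C   C  A 
(> = start, * = accepting)

start=A; accept=B; A-p->A; A-q->B; B-p->B; B-q->C; C-p->C; C-q->A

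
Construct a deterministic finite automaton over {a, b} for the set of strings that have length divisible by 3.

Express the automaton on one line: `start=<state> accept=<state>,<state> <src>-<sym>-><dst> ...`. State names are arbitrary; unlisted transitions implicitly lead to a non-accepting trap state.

start=s0 accept=s0 s0-a->s1 s0-b->s1 s1-a->s2 s1-b->s2 s2-a->s0 s2-b->s0

Only the length mod 3 matters, so use a 3-cycle: from any state, every input symbol moves to the next state, wrapping s2 back to s0. Mark s0 accepting.
        a   b  
>* s0   s1  s1 
   s1   s2  s2 
   s2   s0  s0 
(> = start, * = accepting)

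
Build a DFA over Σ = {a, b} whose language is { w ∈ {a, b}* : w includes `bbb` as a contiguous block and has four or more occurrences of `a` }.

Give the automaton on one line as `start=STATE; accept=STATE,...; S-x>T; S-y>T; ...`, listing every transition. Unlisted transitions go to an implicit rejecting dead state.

start=S0; accept=S22,S23; S0-a>S1; S0-b>S2; S1-a>S3; S1-b>S4; S2-a>S1; S2-b>S5; S3-a>S6; S3-b>S7; S4-a>S3; S4-b>S8; S5-a>S1; S5-b>S9; S6-a>S10; S6-b>S11; S7-a>S6; S7-b>S12; S8-a>S3; S8-b>S13; S9-a>S13; S9-b>S9; S10-a>S14; S10-b>S15; S11-a>S10; S11-b>S16; S12-a>S6; S12-b>S17; S13-a>S17; S13-b>S13; S14-a>S14; S14-b>S18; S15-a>S14; S15-b>S19; S16-a>S10; S16-b>S20; S17-a>S20; S17-b>S17; S18-a>S14; S18-b>S21; S19-a>S14; S19-b>S22; S20-a>S22; S20-b>S20; S21-a>S14; S21-b>S23; S22-a>S23; S22-b>S22; S23-a>S23; S23-b>S23

Handle the two conditions separately and then intersect. One (4 states) tracks whether and how much of `bbb` has been seen; the other (6 states) tracks the count of `a`s, saturating at 5. Each combined state is a pair, one component from each; accept when both components accept.
24 states suffice.
          a    b  
>  S0     S1   S2 
   S1     S3   S4 
   S2     S1   S5 
   S3     S6   S7 
   S4     S3   S8 
   S5     S1   S9 
   S6    S10  S11 
   S7     S6  S12 
   S8     S3  S13 
   S9    S13   S9 
   S10   S14  S15 
   S11   S10  S16 
   S12    S6  S17 
   S13   S17  S13 
   S14   S14  S18 
   S15   S14  S19 
   S16   S10  S20 
   S17   S20  S17 
   S18   S14  S21 
   S19   S14  S22 
   S20   S22  S20 
   S21   S14  S23 
 * S22   S23  S22 
 * S23   S23  S23 
(> = start, * = accepting)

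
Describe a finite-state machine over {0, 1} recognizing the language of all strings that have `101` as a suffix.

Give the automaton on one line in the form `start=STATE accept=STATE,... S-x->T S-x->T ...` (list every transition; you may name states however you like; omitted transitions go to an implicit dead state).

Remember how much of `101` the current input suffix matches. State S0 means no match yet; S1 means the last symbol is `1`; S2 means the last 2 symbols are `10`; S3 means the last 3 symbols are `101`. Only S3 accepts. On a mismatch, fall back to the longest proper suffix that is still a prefix of `101`.
        0   1  
>  S0   S0  S1 
   S1   S2  S1 
   S2   S0  S3 
 * S3   S2  S1 
(> = start, * = accepting)

start=S0 accept=S3 S0-0->S0 S0-1->S1 S1-0->S2 S1-1->S1 S2-0->S0 S2-1->S3 S3-0->S2 S3-1->S1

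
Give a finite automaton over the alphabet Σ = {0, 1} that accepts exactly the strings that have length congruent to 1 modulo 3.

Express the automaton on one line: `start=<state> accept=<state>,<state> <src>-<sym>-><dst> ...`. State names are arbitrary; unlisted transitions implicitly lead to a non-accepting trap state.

start=s0 accept=s1 s0-0->s1 s0-1->s1 s1-0->s2 s1-1->s2 s2-0->s0 s2-1->s0

Only the length mod 3 matters, so use a 3-cycle: from any state, every input symbol moves to the next state, wrapping s2 back to s0. Mark s1 accepting.
With 3 states:
        0   1  
>  s0   s1  s1 
 * s1   s2  s2 
   s2   s0  s0 
(> = start, * = accepting)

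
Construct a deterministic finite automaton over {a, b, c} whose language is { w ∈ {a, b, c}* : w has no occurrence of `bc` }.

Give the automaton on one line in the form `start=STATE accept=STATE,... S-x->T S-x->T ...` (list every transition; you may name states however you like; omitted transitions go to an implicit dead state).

start=S0 accept=S0,S1 S0-a->S0 S0-b->S1 S0-c->S0 S1-a->S0 S1-b->S1 S1-c->S2 S2-a->S2 S2-b->S2 S2-c->S2

Track partial matches of the forbidden pattern `bc`. State S2 is a dead state reached once `bc` has occurred; every other state accepts. S0 means no part of `bc` is currently matched.
With 3 states:
        a   b   c  
>* S0   S0  S1  S0 
 * S1   S0  S1  S2 
   S2   S2  S2  S2 
(> = start, * = accepting)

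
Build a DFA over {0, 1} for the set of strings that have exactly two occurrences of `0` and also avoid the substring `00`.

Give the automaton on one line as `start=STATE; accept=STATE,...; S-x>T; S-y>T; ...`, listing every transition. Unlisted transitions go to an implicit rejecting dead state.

start=q0; accept=q4; q0-0>q1; q0-1>q0; q1-0>q2; q1-1>q3; q2-0>q2; q2-1>q2; q3-0>q4; q3-1>q3; q4-0>q2; q4-1>q4

Run two small machines in parallel and take their product. One (4 states) tracks the count of `0`s, saturating at 3; the other (3 states) tracks partial matches of the forbidden pattern `00`. Each combined state is a pair, one component from each; accept when both components accept. After merging equivalent states the machine shrinks.
A 5-state machine:
        0   1  
>  q0   q1  q0 
   q1   q2  q3 
   q2   q2  q2 
   q3   q4  q3 
 * q4   q2  q4 
(> = start, * = accepting)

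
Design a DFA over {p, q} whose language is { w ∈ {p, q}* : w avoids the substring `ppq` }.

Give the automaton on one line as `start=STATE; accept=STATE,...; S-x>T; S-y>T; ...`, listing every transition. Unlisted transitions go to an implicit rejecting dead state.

Track partial matches of the forbidden pattern `ppq`. State D is a dead state reached once `ppq` has occurred; every other state accepts. A means no part of `ppq` is currently matched.
A 4-state machine:
       p  q 
>* A   B  A 
 * B   C  A 
 * C   C  D 
   D   D  D 
(> = start, * = accepting)

start=A; accept=A,B,C; A-p>B; A-q>A; B-p>C; B-q>A; C-p>C; C-q>D; D-p>D; D-q>D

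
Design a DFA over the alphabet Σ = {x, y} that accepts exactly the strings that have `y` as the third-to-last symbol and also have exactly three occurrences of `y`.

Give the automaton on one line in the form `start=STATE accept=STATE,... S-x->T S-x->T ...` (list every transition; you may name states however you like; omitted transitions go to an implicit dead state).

start=A accept=G,J,K,O A-x->A A-y->B B-x->C B-y->D C-x->C C-y->E D-x->F D-y->G E-x->F E-y->H F-x->I F-y->J G-x->K G-y->L H-x->K H-y->L I-x->I I-y->M J-x->N J-y->L K-x->O K-y->L L-x->L L-y->L M-x->N M-y->L N-x->O N-y->L O-x->L O-y->L

Build one automaton per condition and run them in lockstep. One (15 states) tracks the last 3 symbols read; the other (5 states) tracks the count of `y`s, saturating at 4. Each combined state is a pair, one component from each; accept when both components accept. After merging equivalent states the machine shrinks.
A 15-state machine:
       x  y 
>  A   A  B 
   B   C  D 
   C   C  E 
   D   F  G 
   E   F  H 
   F   I  J 
 * G   K  L 
   H   K  L 
   I   I  M 
 * J   N  L 
 * K   O  L 
   L   L  L 
   M   N  L 
   N   O  L 
 * O   L  L 
(> = start, * = accepting)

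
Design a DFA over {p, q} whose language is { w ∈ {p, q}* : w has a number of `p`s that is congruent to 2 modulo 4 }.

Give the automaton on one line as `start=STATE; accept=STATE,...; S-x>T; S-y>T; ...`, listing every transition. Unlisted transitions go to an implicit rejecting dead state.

The only thing that matters is how many `p`s have appeared, reduced mod 4. Use one state per residue: A for 0, …, D for 3. Reading `p` moves to the next residue; anything else stays put. C is accepting.
With 4 states:
       p  q 
>  A   B  A 
   B   C  B 
 * C   D  C 
   D   A  D 
(> = start, * = accepting)

start=A; accept=C; A-p>B; A-q>A; B-p>C; B-q>B; C-p>D; C-q>C; D-p>A; D-q>D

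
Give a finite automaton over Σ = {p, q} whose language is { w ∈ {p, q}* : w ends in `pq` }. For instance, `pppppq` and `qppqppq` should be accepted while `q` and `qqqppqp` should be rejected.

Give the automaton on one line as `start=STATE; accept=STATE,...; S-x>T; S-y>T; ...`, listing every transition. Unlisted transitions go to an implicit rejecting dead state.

Let each state record the length of the longest suffix of the input read so far that is also a prefix of `pq`. s1 means the last symbol is `p`; s2 means the last 2 symbols are `pq`. Accept only at s2, where the string currently ends in `pq`.
A 3-state machine:
        p   q  
>  s0   s1  s0 
   s1   s1  s2 
 * s2   s1  s0 
(> = start, * = accepting)

start=s0; accept=s2; s0-p>s1; s0-q>s0; s1-p>s1; s1-q>s2; s2-p>s1; s2-q>s0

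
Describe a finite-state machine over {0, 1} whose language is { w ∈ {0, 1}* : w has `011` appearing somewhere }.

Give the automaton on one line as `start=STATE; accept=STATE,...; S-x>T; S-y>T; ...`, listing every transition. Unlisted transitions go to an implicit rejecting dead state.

start=s0; accept=s3; s0-0>s1; s0-1>s0; s1-0>s1; s1-1>s2; s2-0>s1; s2-1>s3; s3-0>s3; s3-1>s3

States s0..s2 record the length of the longest prefix of `011` that matches the current input suffix. Reaching s3 means `011` has been seen, and we stay there forever. Accept from s3.
A 4-state machine:
        0   1  
>  s0   s1  s0 
   s1   s1  s2 
   s2   s1  s3 
 * s3   s3  s3 
(> = start, * = accepting)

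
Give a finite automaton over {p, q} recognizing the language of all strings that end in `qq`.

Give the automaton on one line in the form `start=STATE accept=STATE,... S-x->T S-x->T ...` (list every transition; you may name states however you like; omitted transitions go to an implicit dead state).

Let each state record the length of the longest suffix of the input read so far that is also a prefix of `qq`. s1 means the last symbol is `q`; s2 means the last 2 symbols are `qq`. Accept only at s2, where the string currently ends in `qq`.
A 3-state machine:
        p   q  
>  s0   s0  s1 
   s1   s0  s2 
 * s2   s0  s2 
(> = start, * = accepting)

start=s0 accept=s2 s0-p->s0 s0-q->s1 s1-p->s0 s1-q->s2 s2-p->s0 s2-q->s2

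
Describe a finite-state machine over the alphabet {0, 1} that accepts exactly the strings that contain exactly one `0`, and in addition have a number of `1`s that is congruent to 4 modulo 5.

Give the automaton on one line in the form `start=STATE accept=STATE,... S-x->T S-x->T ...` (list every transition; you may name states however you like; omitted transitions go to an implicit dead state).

start=s0 accept=s13 s0-0->s1 s0-1->s2 s1-0->s3 s1-1->s4 s2-0->s4 s2-1->s5 s3-0->s3 s3-1->s6 s4-0->s6 s4-1->s7 s5-0->s7 s5-1->s8 s6-0->s6 s6-1->s9 s7-0->s9 s7-1->s10 s8-0->s10 s8-1->s11 s9-0->s9 s9-1->s12 s10-0->s12 s10-1->s13 s11-0->s13 s11-1->s0 s12-0->s12 s12-1->s14 s13-0->s14 s13-1->s1 s14-0->s14 s14-1->s3

Handle the two conditions separately and then intersect. The first has 3 states tracking the count of `0`s, saturating at 2; the second has 5 states tracking the count of `1`s modulo 5. A product state is a pair (one from each), accepting exactly when both do.
With 15 states:
          0    1  
>  s0     s1   s2 
   s1     s3   s4 
   s2     s4   s5 
   s3     s3   s6 
   s4     s6   s7 
   s5     s7   s8 
   s6     s6   s9 
   s7     s9  s10 
   s8    s10  s11 
   s9     s9  s12 
   s10   s12  s13 
   s11   s13   s0 
   s12   s12  s14 
 * s13   s14   s1 
   s14   s14   s3 
(> = start, * = accepting)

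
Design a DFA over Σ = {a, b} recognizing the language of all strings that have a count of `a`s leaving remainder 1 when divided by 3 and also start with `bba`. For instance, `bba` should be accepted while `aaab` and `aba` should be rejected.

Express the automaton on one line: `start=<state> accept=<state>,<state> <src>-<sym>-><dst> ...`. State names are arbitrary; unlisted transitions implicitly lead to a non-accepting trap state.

start=q0 accept=q6 q0-a->q1 q0-b->q2 q1-a->q3 q1-b->q1 q2-a->q1 q2-b->q4 q3-a->q5 q3-b->q3 q4-a->q6 q4-b->q5 q5-a->q1 q5-b->q5 q6-a->q7 q6-b->q6 q7-a->q8 q7-b->q7 q8-a->q6 q8-b->q8

Handle the two conditions separately and then intersect. One (3 states) tracks the count of `a`s modulo 3; the other (5 states) tracks whether the input so far still matches the prefix `bba`. Each combined state is a pair, one component from each; accept when both components accept.
With 9 states:
        a   b  
>  q0   q1  q2 
   q1   q3  q1 
   q2   q1  q4 
   q3   q5  q3 
   q4   q6  q5 
   q5   q1  q5 
 * q6   q7  q6 
   q7   q8  q7 
   q8   q6  q8 
(> = start, * = accepting)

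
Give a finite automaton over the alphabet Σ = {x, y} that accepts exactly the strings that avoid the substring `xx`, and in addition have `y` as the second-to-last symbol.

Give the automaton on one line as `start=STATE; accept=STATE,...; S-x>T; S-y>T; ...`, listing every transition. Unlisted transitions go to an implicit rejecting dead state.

Run two small machines in parallel and take their product. One (3 states) tracks partial matches of the forbidden pattern `xx`; the other (7 states) tracks the last 2 symbols read. Each combined state is a pair, one component from each; accept when both components accept.
        x   y  
>  q0   q1  q2 
   q1   q3  q4 
   q2   q5  q6 
   q3   q3  q7 
   q4   q5  q6 
 * q5   q3  q4 
 * q6   q5  q6 
   q7   q8  q9 
   q8   q3  q7 
   q9   q8  q9 
(> = start, * = accepting)

start=q0; accept=q5,q6; q0-x>q1; q0-y>q2; q1-x>q3; q1-y>q4; q2-x>q5; q2-y>q6; q3-x>q3; q3-y>q7; q4-x>q5; q4-y>q6; q5-x>q3; q5-y>q4; q6-x>q5; q6-y>q6; q7-x>q8; q7-y>q9; q8-x>q3; q8-y>q7; q9-x>q8; q9-y>q9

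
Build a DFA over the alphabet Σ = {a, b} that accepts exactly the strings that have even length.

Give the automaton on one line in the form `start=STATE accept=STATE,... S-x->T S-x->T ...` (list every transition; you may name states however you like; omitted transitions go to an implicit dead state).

Only the length mod 2 matters, so use a 2-cycle: from any state, every input symbol moves to the next state, wrapping q1 back to q0. Mark q0 accepting.
A 2-state machine:
        a   b  
>* q0   q1  q1 
   q1   q0  q0 
(> = start, * = accepting)

start=q0 accept=q0 q0-a->q1 q0-b->q1 q1-a->q0 q1-b->q0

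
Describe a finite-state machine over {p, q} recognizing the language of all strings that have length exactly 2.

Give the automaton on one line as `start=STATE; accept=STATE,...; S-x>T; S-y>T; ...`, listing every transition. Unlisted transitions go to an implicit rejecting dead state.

Count input length up to 3: every symbol moves from s0 toward s3, which means 'more than 2' and absorbs. Accept from {s2}.
4 states suffice.
        p   q  
>  s0   s1  s1 
   s1   s2  s2 
 * s2   s3  s3 
   s3   s3  s3 
(> = start, * = accepting)

start=s0; accept=s2; s0-p>s1; s0-q>s1; s1-p>s2; s1-q>s2; s2-p>s3; s2-q>s3; s3-p>s3; s3-q>s3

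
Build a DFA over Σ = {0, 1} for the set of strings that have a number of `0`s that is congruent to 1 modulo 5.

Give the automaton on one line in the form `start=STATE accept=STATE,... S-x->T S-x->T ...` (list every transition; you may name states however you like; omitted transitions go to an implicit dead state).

start=A accept=B A-0->B A-1->A B-0->C B-1->B C-0->D C-1->C D-0->E D-1->D E-0->A E-1->E

The only thing that matters is how many `0`s have appeared, reduced mod 5. Use one state per residue: A for 0, …, E for 4. Reading `0` moves to the next residue; anything else stays put. B is accepting.
With 5 states:
       0  1 
>  A   B  A 
 * B   C  B 
   C   D  C 
   D   E  D 
   E   A  E 
(> = start, * = accepting)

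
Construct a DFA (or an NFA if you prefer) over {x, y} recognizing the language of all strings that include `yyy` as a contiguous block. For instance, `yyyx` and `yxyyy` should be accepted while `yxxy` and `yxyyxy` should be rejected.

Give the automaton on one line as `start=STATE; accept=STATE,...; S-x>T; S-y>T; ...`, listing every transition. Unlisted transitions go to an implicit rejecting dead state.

start=q0; accept=q3; q0-x>q0; q0-y>q1; q1-x>q0; q1-y>q2; q2-x>q0; q2-y>q3; q3-x>q3; q3-y>q3

States q0..q2 record the length of the longest prefix of `yyy` that matches the current input suffix. Reaching q3 means `yyy` has been seen, and we stay there forever. Accept from q3.
With 4 states:
        x   y  
>  q0   q0  q1 
   q1   q0  q2 
   q2   q0  q3 
 * q3   q3  q3 
(> = start, * = accepting)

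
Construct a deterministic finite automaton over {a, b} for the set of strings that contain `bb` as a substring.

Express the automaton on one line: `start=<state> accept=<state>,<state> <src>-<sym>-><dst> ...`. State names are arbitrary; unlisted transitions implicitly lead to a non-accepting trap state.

Track how much of `bb` has been matched so far: state q0 is no progress, q2 is the absorbing accept state reached once `bb` has occurred. Intermediate states record partial matches; on a mismatch, fall back to the longest reusable overlap.
A 3-state machine:
        a   b  
>  q0   q0  q1 
   q1   q0  q2 
 * q2   q2  q2 
(> = start, * = accepting)

start=q0 accept=q2 q0-a->q0 q0-b->q1 q1-a->q0 q1-b->q2 q2-a->q2 q2-b->q2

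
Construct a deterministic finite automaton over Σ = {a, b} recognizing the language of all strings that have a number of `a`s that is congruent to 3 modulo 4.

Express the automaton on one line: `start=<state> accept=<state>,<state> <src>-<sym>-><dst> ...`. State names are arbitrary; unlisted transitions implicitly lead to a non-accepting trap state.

start=q0 accept=q3 q0-a->q1 q0-b->q0 q1-a->q2 q1-b->q1 q2-a->q3 q2-b->q2 q3-a->q0 q3-b->q3

The only thing that matters is how many `a`s have appeared, reduced mod 4. Use one state per residue: q0 for 0, …, q3 for 3. Reading `a` moves to the next residue; anything else stays put. q3 is accepting.
A 4-state machine:
        a   b  
>  q0   q1  q0 
   q1   q2  q1 
   q2   q3  q2 
 * q3   q0  q3 
(> = start, * = accepting)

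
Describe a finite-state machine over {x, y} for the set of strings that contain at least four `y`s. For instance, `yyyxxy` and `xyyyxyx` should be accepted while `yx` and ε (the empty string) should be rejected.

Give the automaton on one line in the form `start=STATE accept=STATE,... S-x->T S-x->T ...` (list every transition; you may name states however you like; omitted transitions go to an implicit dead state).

Only the number of `y`s matters, and only up to 5. Make a chain A → B → C → D → E → F advanced by each `y` (with F absorbing); every other symbol self-loops. The accepting set is {E, F}.
A 6-state machine:
       x  y 
>  A   A  B 
   B   B  C 
   C   C  D 
   D   D  E 
 * E   E  F 
 * F   F  F 
(> = start, * = accepting)

start=A accept=E,F A-x->A A-y->B B-x->B B-y->C C-x->C C-y->D D-x->D D-y->E E-x->E E-y->F F-x->F F-y->F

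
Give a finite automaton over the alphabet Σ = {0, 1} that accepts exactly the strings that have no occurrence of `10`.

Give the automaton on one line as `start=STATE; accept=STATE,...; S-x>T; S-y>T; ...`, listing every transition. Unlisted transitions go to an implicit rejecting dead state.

start=q0; accept=q0,q1; q0-0>q0; q0-1>q1; q1-0>q2; q1-1>q1; q2-0>q2; q2-1>q2

This is the complement of 'contains `10`'. Use the same substring-matching states — q0 through q2 holding how much of `10` has just been matched — but flip the accepting set: everything except the trap q2 accepts.
        0   1  
>* q0   q0  q1 
 * q1   q2  q1 
   q2   q2  q2 
(> = start, * = accepting)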